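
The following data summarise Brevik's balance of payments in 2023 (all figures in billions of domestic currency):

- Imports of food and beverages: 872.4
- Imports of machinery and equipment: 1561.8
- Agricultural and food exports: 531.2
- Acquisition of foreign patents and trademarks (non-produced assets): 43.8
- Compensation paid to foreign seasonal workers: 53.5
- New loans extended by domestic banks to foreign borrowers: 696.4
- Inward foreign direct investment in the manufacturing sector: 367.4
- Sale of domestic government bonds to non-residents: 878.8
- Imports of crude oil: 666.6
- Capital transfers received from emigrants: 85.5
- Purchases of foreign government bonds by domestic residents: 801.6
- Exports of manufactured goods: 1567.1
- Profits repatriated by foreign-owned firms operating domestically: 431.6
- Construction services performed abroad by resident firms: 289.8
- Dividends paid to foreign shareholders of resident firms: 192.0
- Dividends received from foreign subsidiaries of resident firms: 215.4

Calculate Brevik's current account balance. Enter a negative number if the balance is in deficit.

Goods: -872.4 + 1567.1 - 666.6 + 531.2 - 1561.8 = -1002.5
Services: 289.8
Primary income: -431.6 - 53.5 + 215.4 - 192.0 = -461.7
Current account = (-1002.5) + 289.8 + (-461.7) = -1174.4
(Excluded from the current account — capital account: acquisition of foreign patents and trademarks (non-produced assets) 43.8, capital transfers received from emigrants 85.5; financial account: new loans extended by domestic banks to foreign borrowers 696.4, inward foreign direct investment in the manufacturing sector 367.4, sale of domestic government bonds to non-residents 878.8, purchases of foreign government bonds by domestic residents 801.6.)

-1174.4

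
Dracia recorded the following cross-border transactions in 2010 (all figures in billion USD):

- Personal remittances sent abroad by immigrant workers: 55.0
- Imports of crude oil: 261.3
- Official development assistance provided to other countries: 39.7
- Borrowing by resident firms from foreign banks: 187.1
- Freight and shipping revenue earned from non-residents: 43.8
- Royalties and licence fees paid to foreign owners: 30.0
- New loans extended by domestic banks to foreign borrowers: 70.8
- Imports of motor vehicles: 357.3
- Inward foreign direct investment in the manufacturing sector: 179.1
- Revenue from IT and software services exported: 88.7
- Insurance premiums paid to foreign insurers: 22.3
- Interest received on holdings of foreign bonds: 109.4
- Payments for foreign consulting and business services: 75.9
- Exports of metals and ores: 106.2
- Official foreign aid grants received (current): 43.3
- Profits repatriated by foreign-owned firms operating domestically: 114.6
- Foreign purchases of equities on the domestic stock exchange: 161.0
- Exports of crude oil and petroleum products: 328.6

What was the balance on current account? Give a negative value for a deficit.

-236.1

Goods: -357.3 + 106.2 + 328.6 - 261.3 = -183.8
Services: -75.9 + 88.7 + 43.8 - 22.3 - 30.0 = 4.3
Primary income: -114.6 + 109.4 = -5.2
Secondary income: -55.0 + 43.3 - 39.7 = -51.4
Current account = (-183.8) + 4.3 + (-5.2) + (-51.4) = -236.1
(Excluded from the current account — financial account: borrowing by resident firms from foreign banks 187.1, new loans extended by domestic banks to foreign borrowers 70.8, inward foreign direct investment in the manufacturing sector 179.1, foreign purchases of equities on the domestic stock exchange 161.0.)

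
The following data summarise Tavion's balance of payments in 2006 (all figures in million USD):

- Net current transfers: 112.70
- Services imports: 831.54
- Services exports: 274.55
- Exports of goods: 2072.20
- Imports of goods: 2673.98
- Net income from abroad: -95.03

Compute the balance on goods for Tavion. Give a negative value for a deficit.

-601.78

Goods balance = 2072.20 - 2673.98 = -601.78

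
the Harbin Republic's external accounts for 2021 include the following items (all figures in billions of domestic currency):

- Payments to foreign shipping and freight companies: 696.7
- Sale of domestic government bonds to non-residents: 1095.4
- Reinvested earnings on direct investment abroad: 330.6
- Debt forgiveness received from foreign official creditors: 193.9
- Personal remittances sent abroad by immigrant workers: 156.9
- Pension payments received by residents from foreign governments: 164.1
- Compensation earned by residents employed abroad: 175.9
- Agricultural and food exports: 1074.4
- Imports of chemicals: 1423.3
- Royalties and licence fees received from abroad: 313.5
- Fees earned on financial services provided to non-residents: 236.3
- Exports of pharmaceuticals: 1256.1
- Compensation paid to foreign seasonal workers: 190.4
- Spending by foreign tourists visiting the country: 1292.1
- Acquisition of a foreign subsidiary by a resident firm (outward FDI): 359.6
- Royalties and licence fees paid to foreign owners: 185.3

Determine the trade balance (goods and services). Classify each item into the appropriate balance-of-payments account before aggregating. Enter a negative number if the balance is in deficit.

Goods: 1074.4 - 1423.3 + 1256.1 = 907.2
Services: -185.3 + 313.5 + 1292.1 + 236.3 - 696.7 = 959.9
Trade balance = 907.2 + 959.9 = 1867.1
(Excluded from the trade balance — financial account: sale of domestic government bonds to non-residents 1095.4, acquisition of a foreign subsidiary by a resident firm (outward FDI) 359.6; primary income: reinvested earnings on direct investment abroad 330.6, compensation earned by residents employed abroad 175.9, compensation paid to foreign seasonal workers 190.4; capital account: debt forgiveness received from foreign official creditors 193.9; secondary income: personal remittances sent abroad by immigrant workers 156.9, pension payments received by residents from foreign governments 164.1.)

1867.1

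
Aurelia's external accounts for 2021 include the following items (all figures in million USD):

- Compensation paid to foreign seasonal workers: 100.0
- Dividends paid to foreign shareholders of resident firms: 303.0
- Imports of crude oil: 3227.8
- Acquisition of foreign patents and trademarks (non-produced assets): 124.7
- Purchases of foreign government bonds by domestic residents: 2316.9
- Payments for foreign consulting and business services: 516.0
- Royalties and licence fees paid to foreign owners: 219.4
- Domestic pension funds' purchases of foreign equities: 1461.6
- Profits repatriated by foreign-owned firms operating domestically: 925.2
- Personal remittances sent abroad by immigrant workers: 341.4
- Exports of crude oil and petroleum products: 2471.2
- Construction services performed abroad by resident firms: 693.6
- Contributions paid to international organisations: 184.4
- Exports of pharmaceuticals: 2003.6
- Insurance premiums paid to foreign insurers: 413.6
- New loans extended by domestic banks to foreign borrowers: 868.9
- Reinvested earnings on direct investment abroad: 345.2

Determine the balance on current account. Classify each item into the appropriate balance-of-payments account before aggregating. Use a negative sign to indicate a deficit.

Goods: -3227.8 + 2471.2 + 2003.6 = 1247.0
Services: -413.6 + 693.6 - 219.4 - 516.0 = -455.4
Primary income: -100.0 - 303.0 + 345.2 - 925.2 = -983.0
Secondary income: -184.4 - 341.4 = -525.8
Current account = 1247.0 + (-455.4) + (-983.0) + (-525.8) = -717.2
(Excluded from the current account — capital account: acquisition of foreign patents and trademarks (non-produced assets) 124.7; financial account: purchases of foreign government bonds by domestic residents 2316.9, domestic pension funds' purchases of foreign equities 1461.6, new loans extended by domestic banks to foreign borrowers 868.9.)

-717.2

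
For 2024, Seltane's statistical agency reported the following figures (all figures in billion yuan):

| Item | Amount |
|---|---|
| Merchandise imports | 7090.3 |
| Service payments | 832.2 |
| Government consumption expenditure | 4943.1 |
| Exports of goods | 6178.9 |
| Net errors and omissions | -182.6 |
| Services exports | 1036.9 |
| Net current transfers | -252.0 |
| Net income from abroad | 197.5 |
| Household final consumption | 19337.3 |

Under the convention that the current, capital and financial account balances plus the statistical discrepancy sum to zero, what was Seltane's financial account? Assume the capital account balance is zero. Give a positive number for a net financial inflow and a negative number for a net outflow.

943.8

Goods balance = 6178.9 - 7090.3 = -911.4
Services balance = 1036.9 - 832.2 = 204.7
Trade balance (goods + services) = -911.4 + 204.7 = -706.7
Net primary income = 197.5
Net secondary income = -252.0
Current account = -706.7 + 197.5 + (-252.0) = -761.2
Financial account = -(-761.2 + (-182.6)) = 943.8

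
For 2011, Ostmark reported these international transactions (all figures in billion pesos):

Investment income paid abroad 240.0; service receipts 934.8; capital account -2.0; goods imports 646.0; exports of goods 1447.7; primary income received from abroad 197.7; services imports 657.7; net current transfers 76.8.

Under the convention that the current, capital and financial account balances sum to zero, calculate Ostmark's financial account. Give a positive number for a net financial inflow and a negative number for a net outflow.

Goods balance = 1447.7 - 646.0 = 801.7
Services balance = 934.8 - 657.7 = 277.1
Trade balance (goods + services) = 801.7 + 277.1 = 1078.8
Net primary income = 197.7 - 240.0 = -42.3
Net secondary income = 76.8
Current account = 1078.8 + (-42.3) + 76.8 = 1113.3
Financial account = -(1113.3 + (-2.0)) = -1111.3

-1111.3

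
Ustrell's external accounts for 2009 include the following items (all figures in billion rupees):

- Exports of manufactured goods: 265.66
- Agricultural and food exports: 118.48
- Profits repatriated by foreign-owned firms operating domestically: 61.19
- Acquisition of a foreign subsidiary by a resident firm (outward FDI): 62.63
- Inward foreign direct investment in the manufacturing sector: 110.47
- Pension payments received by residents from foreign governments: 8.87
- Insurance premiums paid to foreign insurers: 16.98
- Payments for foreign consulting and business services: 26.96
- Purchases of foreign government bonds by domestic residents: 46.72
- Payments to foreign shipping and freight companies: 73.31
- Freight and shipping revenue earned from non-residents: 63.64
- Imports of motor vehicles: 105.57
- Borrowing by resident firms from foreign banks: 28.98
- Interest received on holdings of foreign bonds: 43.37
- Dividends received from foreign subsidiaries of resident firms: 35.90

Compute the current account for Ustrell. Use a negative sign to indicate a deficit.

251.91

Goods: 265.66 + 118.48 - 105.57 = 278.57
Services: -73.31 - 26.96 + 63.64 - 16.98 = -53.61
Primary income: 35.90 - 61.19 + 43.37 = 18.08
Secondary income: 8.87
Current account = 278.57 + (-53.61) + 18.08 + 8.87 = 251.91
(Excluded from the current account — financial account: acquisition of a foreign subsidiary by a resident firm (outward FDI) 62.63, inward foreign direct investment in the manufacturing sector 110.47, purchases of foreign government bonds by domestic residents 46.72, borrowing by resident firms from foreign banks 28.98.)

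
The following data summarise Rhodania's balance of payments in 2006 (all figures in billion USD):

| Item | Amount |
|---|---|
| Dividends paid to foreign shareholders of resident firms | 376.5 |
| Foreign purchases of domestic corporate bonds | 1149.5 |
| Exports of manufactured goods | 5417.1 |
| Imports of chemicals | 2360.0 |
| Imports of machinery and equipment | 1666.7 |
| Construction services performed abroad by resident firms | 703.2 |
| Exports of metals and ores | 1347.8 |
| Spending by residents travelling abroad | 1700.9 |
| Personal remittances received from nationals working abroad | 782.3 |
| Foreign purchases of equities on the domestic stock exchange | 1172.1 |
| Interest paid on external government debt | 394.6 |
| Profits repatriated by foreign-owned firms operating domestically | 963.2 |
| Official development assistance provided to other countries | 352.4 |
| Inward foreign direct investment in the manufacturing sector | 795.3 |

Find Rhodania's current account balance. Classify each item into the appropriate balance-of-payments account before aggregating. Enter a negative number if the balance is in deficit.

436.1

Goods: 1347.8 - 1666.7 + 5417.1 - 2360.0 = 2738.2
Services: 703.2 - 1700.9 = -997.7
Primary income: -394.6 - 376.5 - 963.2 = -1734.3
Secondary income: 782.3 - 352.4 = 429.9
Current account = 2738.2 + (-997.7) + (-1734.3) + 429.9 = 436.1
(Excluded from the current account — financial account: foreign purchases of domestic corporate bonds 1149.5, foreign purchases of equities on the domestic stock exchange 1172.1, inward foreign direct investment in the manufacturing sector 795.3.)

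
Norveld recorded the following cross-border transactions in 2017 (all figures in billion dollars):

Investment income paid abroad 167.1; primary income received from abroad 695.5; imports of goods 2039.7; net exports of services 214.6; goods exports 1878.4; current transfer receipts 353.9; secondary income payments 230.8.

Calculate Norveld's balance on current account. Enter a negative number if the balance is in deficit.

704.8

Goods balance = 1878.4 - 2039.7 = -161.3
Services balance = 214.6
Trade balance (goods + services) = -161.3 + 214.6 = 53.3
Net primary income = 695.5 - 167.1 = 528.4
Net secondary income = 353.9 - 230.8 = 123.1
Current account = 53.3 + 528.4 + 123.1 = 704.8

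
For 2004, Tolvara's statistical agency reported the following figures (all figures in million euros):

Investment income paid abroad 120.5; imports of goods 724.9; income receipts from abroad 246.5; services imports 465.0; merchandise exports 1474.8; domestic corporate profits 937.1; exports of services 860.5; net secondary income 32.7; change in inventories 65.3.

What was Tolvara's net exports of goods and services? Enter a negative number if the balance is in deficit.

1145.4

Goods balance = 1474.8 - 724.9 = 749.9
Services balance = 860.5 - 465.0 = 395.5
Trade balance (goods + services) = 749.9 + 395.5 = 1145.4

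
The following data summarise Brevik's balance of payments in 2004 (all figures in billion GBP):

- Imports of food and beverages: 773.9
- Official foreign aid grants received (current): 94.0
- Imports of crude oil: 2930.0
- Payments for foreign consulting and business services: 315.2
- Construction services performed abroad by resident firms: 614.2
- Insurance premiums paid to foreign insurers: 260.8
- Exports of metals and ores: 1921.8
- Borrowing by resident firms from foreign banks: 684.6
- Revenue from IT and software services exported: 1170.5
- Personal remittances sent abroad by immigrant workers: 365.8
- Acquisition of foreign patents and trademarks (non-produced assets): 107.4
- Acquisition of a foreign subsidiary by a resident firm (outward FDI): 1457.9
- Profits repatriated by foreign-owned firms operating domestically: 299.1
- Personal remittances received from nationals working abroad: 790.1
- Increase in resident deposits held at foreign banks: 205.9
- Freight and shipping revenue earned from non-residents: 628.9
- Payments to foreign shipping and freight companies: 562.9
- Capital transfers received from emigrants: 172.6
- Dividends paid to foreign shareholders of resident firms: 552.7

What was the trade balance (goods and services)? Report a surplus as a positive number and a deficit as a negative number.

Goods: 1921.8 - 2930.0 - 773.9 = -1782.1
Services: 1170.5 - 562.9 + 628.9 - 260.8 + 614.2 - 315.2 = 1274.7
Trade balance = -1782.1 + 1274.7 = -507.4
(Excluded from the trade balance — secondary income: official foreign aid grants received (current) 94.0, personal remittances sent abroad by immigrant workers 365.8, personal remittances received from nationals working abroad 790.1; financial account: borrowing by resident firms from foreign banks 684.6, acquisition of a foreign subsidiary by a resident firm (outward FDI) 1457.9, increase in resident deposits held at foreign banks 205.9; capital account: acquisition of foreign patents and trademarks (non-produced assets) 107.4, capital transfers received from emigrants 172.6; primary income: profits repatriated by foreign-owned firms operating domestically 299.1, dividends paid to foreign shareholders of resident firms 552.7.)

-507.4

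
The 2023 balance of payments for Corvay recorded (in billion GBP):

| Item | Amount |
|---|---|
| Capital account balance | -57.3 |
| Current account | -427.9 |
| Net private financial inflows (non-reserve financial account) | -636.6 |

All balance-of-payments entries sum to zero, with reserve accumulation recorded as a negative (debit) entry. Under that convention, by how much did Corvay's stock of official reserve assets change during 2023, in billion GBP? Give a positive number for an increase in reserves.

-1121.8

Official reserve transactions balance = -((-427.9) + (-57.3) + (-636.6)) = 1121.8
An accumulation of reserves is recorded as a debit (negative entry), so the change in the stock of reserves is the negative of that balance.
Change in official reserves = -(1121.8) = -1121.8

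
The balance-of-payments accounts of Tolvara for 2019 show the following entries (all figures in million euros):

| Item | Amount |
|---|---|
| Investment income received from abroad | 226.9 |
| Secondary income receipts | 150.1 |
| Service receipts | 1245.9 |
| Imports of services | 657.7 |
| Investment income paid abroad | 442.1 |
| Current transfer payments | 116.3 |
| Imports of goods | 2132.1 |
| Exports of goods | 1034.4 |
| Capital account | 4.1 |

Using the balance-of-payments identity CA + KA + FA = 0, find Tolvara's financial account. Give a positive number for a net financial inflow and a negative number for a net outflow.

Goods balance = 1034.4 - 2132.1 = -1097.7
Services balance = 1245.9 - 657.7 = 588.2
Trade balance (goods + services) = -1097.7 + 588.2 = -509.5
Net primary income = 226.9 - 442.1 = -215.2
Net secondary income = 150.1 - 116.3 = 33.8
Current account = -509.5 + (-215.2) + 33.8 = -690.9
Financial account = -(-690.9 + 4.1) = 686.8

686.8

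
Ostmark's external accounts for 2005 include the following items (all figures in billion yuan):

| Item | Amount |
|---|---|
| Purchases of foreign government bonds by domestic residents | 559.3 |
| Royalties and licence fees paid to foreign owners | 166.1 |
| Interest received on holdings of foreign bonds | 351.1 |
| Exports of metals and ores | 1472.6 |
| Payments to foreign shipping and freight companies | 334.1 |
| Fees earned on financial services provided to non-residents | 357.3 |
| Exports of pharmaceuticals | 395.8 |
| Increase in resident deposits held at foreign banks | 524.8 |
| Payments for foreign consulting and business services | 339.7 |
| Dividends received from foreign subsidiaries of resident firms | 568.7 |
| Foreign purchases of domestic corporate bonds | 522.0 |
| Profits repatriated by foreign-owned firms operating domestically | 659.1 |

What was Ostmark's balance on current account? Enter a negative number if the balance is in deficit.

1646.5

Goods: 395.8 + 1472.6 = 1868.4
Services: -339.7 + 357.3 - 334.1 - 166.1 = -482.6
Primary income: -659.1 + 568.7 + 351.1 = 260.7
Current account = 1868.4 + (-482.6) + 260.7 = 1646.5
(Excluded from the current account — financial account: purchases of foreign government bonds by domestic residents 559.3, increase in resident deposits held at foreign banks 524.8, foreign purchases of domestic corporate bonds 522.0.)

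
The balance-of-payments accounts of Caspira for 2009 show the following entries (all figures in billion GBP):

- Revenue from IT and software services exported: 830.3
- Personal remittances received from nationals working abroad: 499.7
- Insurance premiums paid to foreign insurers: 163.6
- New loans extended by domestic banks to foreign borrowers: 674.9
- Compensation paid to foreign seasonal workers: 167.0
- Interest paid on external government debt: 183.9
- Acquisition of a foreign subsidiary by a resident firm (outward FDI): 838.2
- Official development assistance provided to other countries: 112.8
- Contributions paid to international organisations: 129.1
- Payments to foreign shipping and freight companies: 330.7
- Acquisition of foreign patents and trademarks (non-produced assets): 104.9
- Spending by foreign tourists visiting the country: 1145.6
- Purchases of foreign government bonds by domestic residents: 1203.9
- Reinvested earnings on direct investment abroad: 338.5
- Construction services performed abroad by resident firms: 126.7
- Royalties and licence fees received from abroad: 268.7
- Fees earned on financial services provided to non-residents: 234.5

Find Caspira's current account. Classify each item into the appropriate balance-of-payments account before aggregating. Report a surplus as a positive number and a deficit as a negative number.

Services: -163.6 + 268.7 + 1145.6 - 330.7 + 234.5 + 830.3 + 126.7 = 2111.5
Primary income: -167.0 + 338.5 - 183.9 = -12.4
Secondary income: 499.7 - 112.8 - 129.1 = 257.8
Current account = 2111.5 + (-12.4) + 257.8 = 2356.9
(Excluded from the current account — financial account: new loans extended by domestic banks to foreign borrowers 674.9, acquisition of a foreign subsidiary by a resident firm (outward FDI) 838.2, purchases of foreign government bonds by domestic residents 1203.9; capital account: acquisition of foreign patents and trademarks (non-produced assets) 104.9.)

2356.9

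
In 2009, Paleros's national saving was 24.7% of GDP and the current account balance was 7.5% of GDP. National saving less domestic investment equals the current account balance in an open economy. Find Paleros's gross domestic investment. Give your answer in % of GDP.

I = S - CA = 24.7 - 7.5 = 17.2

17.2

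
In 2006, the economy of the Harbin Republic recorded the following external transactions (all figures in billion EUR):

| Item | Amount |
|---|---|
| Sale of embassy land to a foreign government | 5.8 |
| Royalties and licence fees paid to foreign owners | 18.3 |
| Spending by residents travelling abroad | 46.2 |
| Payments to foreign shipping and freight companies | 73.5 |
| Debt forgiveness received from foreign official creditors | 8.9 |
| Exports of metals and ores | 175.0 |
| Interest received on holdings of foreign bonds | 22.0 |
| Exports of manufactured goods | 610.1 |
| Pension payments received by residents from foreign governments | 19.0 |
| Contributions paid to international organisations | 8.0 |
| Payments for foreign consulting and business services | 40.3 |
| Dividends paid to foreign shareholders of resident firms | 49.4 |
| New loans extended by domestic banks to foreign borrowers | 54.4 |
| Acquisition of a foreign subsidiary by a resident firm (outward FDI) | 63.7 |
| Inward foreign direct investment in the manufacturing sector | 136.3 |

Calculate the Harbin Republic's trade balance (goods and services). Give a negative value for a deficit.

606.8

Goods: 610.1 + 175.0 = 785.1
Services: -40.3 - 73.5 - 18.3 - 46.2 = -178.3
Trade balance = 785.1 + (-178.3) = 606.8
(Excluded from the trade balance — capital account: sale of embassy land to a foreign government 5.8, debt forgiveness received from foreign official creditors 8.9; primary income: interest received on holdings of foreign bonds 22.0, dividends paid to foreign shareholders of resident firms 49.4; secondary income: pension payments received by residents from foreign governments 19.0, contributions paid to international organisations 8.0; financial account: new loans extended by domestic banks to foreign borrowers 54.4, acquisition of a foreign subsidiary by a resident firm (outward FDI) 63.7, inward foreign direct investment in the manufacturing sector 136.3.)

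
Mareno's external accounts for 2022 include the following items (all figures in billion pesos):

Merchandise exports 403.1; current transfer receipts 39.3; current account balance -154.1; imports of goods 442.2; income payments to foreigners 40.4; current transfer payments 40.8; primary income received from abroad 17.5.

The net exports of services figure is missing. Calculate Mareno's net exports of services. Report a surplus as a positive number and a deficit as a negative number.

Current account = goods balance + services balance + net primary income + net secondary income
Sum of the known components = -63.5
Net exports of services = CA - (known components) = -154.1 - (-63.5) = -90.6

-90.6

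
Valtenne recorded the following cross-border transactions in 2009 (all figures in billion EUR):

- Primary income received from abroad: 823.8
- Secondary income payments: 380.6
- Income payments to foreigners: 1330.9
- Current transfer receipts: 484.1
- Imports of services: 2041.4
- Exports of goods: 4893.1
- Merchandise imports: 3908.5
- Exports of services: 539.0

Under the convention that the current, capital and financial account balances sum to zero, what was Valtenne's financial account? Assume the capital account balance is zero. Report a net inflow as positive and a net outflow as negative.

921.4

Goods balance = 4893.1 - 3908.5 = 984.6
Services balance = 539.0 - 2041.4 = -1502.4
Trade balance (goods + services) = 984.6 + (-1502.4) = -517.8
Net primary income = 823.8 - 1330.9 = -507.1
Net secondary income = 484.1 - 380.6 = 103.5
Current account = -517.8 + (-507.1) + 103.5 = -921.4
Financial account = -(-921.4) = 921.4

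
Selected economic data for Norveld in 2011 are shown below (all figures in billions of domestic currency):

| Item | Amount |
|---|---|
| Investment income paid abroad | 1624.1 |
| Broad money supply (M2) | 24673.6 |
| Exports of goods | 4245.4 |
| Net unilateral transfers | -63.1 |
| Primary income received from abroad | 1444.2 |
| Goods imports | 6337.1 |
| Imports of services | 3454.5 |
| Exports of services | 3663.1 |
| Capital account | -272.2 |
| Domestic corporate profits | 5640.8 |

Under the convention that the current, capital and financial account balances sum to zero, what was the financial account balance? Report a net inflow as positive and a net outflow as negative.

Goods balance = 4245.4 - 6337.1 = -2091.7
Services balance = 3663.1 - 3454.5 = 208.6
Trade balance (goods + services) = -2091.7 + 208.6 = -1883.1
Net primary income = 1444.2 - 1624.1 = -179.9
Net secondary income = -63.1
Current account = -1883.1 + (-179.9) + (-63.1) = -2126.1
Financial account = -(-2126.1 + (-272.2)) = 2398.3

2398.3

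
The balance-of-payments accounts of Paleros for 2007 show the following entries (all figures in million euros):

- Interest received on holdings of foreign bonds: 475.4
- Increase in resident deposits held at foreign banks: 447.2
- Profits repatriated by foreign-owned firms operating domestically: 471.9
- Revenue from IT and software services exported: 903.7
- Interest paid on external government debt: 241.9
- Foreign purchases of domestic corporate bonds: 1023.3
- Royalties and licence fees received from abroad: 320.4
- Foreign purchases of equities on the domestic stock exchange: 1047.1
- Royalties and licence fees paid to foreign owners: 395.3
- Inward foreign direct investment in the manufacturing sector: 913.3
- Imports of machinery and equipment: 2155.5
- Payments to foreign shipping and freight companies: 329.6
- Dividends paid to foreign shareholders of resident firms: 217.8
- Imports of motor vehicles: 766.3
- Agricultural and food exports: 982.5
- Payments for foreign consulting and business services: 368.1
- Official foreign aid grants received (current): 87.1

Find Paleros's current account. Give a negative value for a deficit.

Goods: -2155.5 + 982.5 - 766.3 = -1939.3
Services: 320.4 + 903.7 - 368.1 - 395.3 - 329.6 = 131.1
Primary income: -471.9 - 241.9 + 475.4 - 217.8 = -456.2
Secondary income: 87.1
Current account = (-1939.3) + 131.1 + (-456.2) + 87.1 = -2177.3
(Excluded from the current account — financial account: increase in resident deposits held at foreign banks 447.2, foreign purchases of domestic corporate bonds 1023.3, foreign purchases of equities on the domestic stock exchange 1047.1, inward foreign direct investment in the manufacturing sector 913.3.)

-2177.3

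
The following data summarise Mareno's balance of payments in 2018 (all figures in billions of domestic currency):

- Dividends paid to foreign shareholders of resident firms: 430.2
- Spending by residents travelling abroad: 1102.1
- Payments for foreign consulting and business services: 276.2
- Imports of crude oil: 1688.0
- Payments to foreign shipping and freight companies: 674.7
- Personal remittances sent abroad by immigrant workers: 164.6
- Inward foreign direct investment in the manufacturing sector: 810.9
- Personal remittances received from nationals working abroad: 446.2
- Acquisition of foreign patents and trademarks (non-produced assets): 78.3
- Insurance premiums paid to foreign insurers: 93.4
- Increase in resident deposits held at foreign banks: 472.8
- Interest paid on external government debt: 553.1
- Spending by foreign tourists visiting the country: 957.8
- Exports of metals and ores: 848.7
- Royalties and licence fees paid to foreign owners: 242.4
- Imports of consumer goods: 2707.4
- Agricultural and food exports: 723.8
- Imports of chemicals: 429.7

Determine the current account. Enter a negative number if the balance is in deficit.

Goods: 848.7 - 429.7 - 1688.0 + 723.8 - 2707.4 = -3252.6
Services: -93.4 - 674.7 - 242.4 - 276.2 - 1102.1 + 957.8 = -1431.0
Primary income: -553.1 - 430.2 = -983.3
Secondary income: -164.6 + 446.2 = 281.6
Current account = (-3252.6) + (-1431.0) + (-983.3) + 281.6 = -5385.3
(Excluded from the current account — financial account: inward foreign direct investment in the manufacturing sector 810.9, increase in resident deposits held at foreign banks 472.8; capital account: acquisition of foreign patents and trademarks (non-produced assets) 78.3.)

-5385.3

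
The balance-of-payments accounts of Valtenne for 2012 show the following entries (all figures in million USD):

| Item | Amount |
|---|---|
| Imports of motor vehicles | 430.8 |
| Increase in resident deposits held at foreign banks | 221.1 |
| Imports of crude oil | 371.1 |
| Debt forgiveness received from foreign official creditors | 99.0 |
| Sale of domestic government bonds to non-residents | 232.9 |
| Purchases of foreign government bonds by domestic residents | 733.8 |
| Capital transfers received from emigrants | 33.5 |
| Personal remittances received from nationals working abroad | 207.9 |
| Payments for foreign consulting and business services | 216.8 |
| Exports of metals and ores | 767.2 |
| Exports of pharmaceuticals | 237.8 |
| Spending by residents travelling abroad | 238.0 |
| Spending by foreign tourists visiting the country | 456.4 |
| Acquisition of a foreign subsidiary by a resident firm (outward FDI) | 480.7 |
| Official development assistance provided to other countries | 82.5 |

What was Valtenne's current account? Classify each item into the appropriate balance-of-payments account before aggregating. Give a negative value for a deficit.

Goods: 237.8 - 430.8 + 767.2 - 371.1 = 203.1
Services: -216.8 + 456.4 - 238.0 = 1.6
Secondary income: -82.5 + 207.9 = 125.4
Current account = 203.1 + 1.6 + 125.4 = 330.1
(Excluded from the current account — financial account: increase in resident deposits held at foreign banks 221.1, sale of domestic government bonds to non-residents 232.9, purchases of foreign government bonds by domestic residents 733.8, acquisition of a foreign subsidiary by a resident firm (outward FDI) 480.7; capital account: debt forgiveness received from foreign official creditors 99.0, capital transfers received from emigrants 33.5.)

330.1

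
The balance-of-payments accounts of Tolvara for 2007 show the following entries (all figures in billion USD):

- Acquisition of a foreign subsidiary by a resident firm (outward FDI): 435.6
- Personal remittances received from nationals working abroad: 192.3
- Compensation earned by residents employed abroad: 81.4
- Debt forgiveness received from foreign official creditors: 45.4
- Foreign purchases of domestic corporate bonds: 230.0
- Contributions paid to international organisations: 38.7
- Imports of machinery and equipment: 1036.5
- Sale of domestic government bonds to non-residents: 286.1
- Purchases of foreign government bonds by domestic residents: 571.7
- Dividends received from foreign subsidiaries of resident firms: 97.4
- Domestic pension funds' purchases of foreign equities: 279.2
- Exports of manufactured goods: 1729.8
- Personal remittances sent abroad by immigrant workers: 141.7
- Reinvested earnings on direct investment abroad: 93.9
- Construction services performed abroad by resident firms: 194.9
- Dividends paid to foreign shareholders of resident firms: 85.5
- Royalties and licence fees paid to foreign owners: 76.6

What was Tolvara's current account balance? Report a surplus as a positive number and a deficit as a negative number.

1010.7

Goods: 1729.8 - 1036.5 = 693.3
Services: -76.6 + 194.9 = 118.3
Primary income: 97.4 - 85.5 + 93.9 + 81.4 = 187.2
Secondary income: -38.7 - 141.7 + 192.3 = 11.9
Current account = 693.3 + 118.3 + 187.2 + 11.9 = 1010.7
(Excluded from the current account — financial account: acquisition of a foreign subsidiary by a resident firm (outward FDI) 435.6, foreign purchases of domestic corporate bonds 230.0, sale of domestic government bonds to non-residents 286.1, purchases of foreign government bonds by domestic residents 571.7, domestic pension funds' purchases of foreign equities 279.2; capital account: debt forgiveness received from foreign official creditors 45.4.)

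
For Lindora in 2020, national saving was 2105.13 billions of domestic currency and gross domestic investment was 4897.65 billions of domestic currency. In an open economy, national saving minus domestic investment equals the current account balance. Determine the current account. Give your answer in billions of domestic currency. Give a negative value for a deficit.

CA = S - I = 2105.13 - 4897.65 = -2792.52

-2792.52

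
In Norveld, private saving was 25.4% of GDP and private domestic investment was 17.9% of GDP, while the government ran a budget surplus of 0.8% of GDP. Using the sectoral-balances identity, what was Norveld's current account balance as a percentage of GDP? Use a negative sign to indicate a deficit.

8.3

By the sectoral-balances identity, CA = (S_private - I) + (T - G).
Private balance = 25.4 - 17.9 = 7.5
Government balance (T - G) = 0.8
CA = 7.5 + 0.8 = 8.3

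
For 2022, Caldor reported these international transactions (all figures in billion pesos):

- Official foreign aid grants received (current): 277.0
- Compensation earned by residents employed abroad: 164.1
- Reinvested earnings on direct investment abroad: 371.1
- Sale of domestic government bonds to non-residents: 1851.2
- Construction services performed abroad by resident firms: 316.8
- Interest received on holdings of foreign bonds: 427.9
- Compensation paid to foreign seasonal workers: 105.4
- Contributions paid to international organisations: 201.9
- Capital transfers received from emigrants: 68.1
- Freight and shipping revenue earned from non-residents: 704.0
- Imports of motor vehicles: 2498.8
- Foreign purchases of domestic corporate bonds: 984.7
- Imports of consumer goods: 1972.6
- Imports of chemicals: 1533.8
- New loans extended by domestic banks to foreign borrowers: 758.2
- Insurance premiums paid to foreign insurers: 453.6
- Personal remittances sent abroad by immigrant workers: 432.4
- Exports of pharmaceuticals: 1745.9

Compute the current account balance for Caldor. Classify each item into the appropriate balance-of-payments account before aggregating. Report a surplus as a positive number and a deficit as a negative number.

-3191.7

Goods: -2498.8 - 1533.8 - 1972.6 + 1745.9 = -4259.3
Services: 704.0 - 453.6 + 316.8 = 567.2
Primary income: 371.1 + 164.1 + 427.9 - 105.4 = 857.7
Secondary income: -201.9 + 277.0 - 432.4 = -357.3
Current account = (-4259.3) + 567.2 + 857.7 + (-357.3) = -3191.7
(Excluded from the current account — financial account: sale of domestic government bonds to non-residents 1851.2, foreign purchases of domestic corporate bonds 984.7, new loans extended by domestic banks to foreign borrowers 758.2; capital account: capital transfers received from emigrants 68.1.)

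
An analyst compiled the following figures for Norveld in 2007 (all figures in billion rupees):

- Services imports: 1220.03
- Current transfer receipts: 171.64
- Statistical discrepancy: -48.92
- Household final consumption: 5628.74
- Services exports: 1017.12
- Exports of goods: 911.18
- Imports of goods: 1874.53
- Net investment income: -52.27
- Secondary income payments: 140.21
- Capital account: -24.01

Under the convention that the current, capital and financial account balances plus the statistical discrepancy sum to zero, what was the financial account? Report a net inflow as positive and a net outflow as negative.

1260.03

Goods balance = 911.18 - 1874.53 = -963.35
Services balance = 1017.12 - 1220.03 = -202.91
Trade balance (goods + services) = -963.35 + (-202.91) = -1166.26
Net primary income = -52.27
Net secondary income = 171.64 - 140.21 = 31.43
Current account = -1166.26 + (-52.27) + 31.43 = -1187.10
Financial account = -(-1187.10 + (-24.01) + (-48.92)) = 1260.03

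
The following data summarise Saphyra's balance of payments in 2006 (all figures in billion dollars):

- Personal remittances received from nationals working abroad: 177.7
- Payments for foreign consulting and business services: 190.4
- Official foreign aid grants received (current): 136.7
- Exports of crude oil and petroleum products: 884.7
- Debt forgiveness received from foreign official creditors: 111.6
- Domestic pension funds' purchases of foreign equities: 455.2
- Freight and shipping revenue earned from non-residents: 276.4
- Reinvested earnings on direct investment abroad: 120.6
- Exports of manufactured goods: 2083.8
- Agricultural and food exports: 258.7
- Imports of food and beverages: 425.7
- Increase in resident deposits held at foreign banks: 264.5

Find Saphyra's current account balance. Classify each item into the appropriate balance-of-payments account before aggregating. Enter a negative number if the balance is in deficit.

3322.5

Goods: 2083.8 + 884.7 + 258.7 - 425.7 = 2801.5
Services: -190.4 + 276.4 = 86.0
Primary income: 120.6
Secondary income: 177.7 + 136.7 = 314.4
Current account = 2801.5 + 86.0 + 120.6 + 314.4 = 3322.5
(Excluded from the current account — capital account: debt forgiveness received from foreign official creditors 111.6; financial account: domestic pension funds' purchases of foreign equities 455.2, increase in resident deposits held at foreign banks 264.5.)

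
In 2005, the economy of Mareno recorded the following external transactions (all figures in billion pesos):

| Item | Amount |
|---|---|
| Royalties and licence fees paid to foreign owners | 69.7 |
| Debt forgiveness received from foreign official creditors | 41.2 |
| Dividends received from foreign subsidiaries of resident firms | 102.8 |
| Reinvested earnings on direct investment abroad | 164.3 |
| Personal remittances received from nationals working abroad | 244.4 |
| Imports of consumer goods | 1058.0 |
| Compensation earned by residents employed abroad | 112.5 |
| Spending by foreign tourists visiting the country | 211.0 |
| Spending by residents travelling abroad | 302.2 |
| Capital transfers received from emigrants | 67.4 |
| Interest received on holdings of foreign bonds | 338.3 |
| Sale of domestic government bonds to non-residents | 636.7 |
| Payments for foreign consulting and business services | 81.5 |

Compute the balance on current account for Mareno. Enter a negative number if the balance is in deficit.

Goods: -1058.0
Services: -81.5 - 302.2 - 69.7 + 211.0 = -242.4
Primary income: 102.8 + 164.3 + 112.5 + 338.3 = 717.9
Secondary income: 244.4
Current account = (-1058.0) + (-242.4) + 717.9 + 244.4 = -338.1
(Excluded from the current account — capital account: debt forgiveness received from foreign official creditors 41.2, capital transfers received from emigrants 67.4; financial account: sale of domestic government bonds to non-residents 636.7.)

-338.1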